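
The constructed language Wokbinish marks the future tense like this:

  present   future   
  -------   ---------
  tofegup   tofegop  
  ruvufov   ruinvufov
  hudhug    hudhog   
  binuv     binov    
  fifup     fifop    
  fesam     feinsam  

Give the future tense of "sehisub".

binuv and ruvufov both end in -v yet inflect differently (binov, ruinvufov), so the final letter is not what conditions the rule; the last vowel is.
"sehisub" has last vowel 'u'. The stems whose last vowel is 'u' (fifup → fifop, hudhug → hudhog, tofegup → tofegop) change the last vowel to 'o'.
So sehisub → sehisob.

sehisob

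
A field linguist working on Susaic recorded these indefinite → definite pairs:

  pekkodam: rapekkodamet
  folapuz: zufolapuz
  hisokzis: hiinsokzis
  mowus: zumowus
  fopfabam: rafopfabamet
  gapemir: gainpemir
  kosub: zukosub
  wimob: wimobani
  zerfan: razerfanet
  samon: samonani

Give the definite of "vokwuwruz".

mowus and hisokzis both end in -s yet inflect differently (zumowus, hiinsokzis), so the final letter is not what conditions the rule; the last vowel is.
"vokwuwruz" has last vowel 'u'. The stems whose last vowel is 'u' (kosub → zukosub, folapuz → zufolapuz, mowus → zumowus) add the prefix zu-.
So vokwuwruz → zuvokwuwruz.

zuvokwuwruz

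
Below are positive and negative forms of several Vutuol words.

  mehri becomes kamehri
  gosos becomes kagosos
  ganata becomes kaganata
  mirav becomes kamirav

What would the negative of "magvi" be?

kamagvi

Every pair shown (mehri → kamehri, gosos → kagosos, ganata → kaganata, …) follows the same rule: add the prefix ka-.
So magvi → kamagvi.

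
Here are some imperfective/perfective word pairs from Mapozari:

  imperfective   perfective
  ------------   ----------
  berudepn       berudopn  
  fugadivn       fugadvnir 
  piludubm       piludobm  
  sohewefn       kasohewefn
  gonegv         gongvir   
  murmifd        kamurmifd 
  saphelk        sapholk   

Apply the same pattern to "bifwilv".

bifwolv

"bifwilv" has second-to-last letter 'l'. The one such stem in the data (saphelk → sapholk) changes the last vowel to 'o' (as do piludubm, berudepn), so the same rule applies.
The other patterns: stems whose second-to-last letter is 'g' or 'v' delete the last vowel and add -ir; stems whose second-to-last letter is 'f' add the prefix ka-.
So bifwilv → bifwolv.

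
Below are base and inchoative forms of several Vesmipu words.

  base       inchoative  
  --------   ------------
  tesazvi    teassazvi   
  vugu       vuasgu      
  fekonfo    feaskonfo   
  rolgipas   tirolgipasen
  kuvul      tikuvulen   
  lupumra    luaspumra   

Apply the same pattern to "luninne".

rolgipas and lupumra both have last vowel 'a' yet inflect differently (tirolgipasen, luaspumra), so the last vowel is not what conditions the rule; whether the stem ends in a vowel or a consonant is.
"luninne" ends in a vowel. The stems ending in a vowel (lupumra → luaspumra, tesazvi → teassazvi, vugu → vuasgu) insert -as- after the first vowel.
The other pattern: stems ending in a consonant add ti- … -en around the stem.
So luninne → luasninne.

luasninne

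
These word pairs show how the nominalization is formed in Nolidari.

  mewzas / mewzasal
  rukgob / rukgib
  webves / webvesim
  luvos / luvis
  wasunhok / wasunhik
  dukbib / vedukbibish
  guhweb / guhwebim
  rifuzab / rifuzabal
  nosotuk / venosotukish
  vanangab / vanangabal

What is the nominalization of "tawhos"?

rifuzab and guhweb both end in -b yet inflect differently (rifuzabal, guhwebim), so the final letter is not what conditions the rule; the last vowel is.
"tawhos" has last vowel 'o'. The stems whose last vowel is 'o' (wasunhok → wasunhik, rukgob → rukgib, luvos → luvis) change the last vowel to 'i'.
So tawhos → tawhis.

tawhis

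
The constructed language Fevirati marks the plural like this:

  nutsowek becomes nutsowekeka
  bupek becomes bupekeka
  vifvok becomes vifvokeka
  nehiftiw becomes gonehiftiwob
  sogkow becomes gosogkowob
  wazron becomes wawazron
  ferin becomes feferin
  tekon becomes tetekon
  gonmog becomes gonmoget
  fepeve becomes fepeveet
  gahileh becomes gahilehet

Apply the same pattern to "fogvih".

vifvok and sogkow both have last vowel 'o' yet inflect differently (vifvokeka, gosogkowob), so the last vowel is not what conditions the rule; the final letter is.
"fogvih" ends in -h. The one such stem in the data (gahileh → gahilehet) adds -et, so the same rule applies.
So fogvih → fogvihet.

fogvihet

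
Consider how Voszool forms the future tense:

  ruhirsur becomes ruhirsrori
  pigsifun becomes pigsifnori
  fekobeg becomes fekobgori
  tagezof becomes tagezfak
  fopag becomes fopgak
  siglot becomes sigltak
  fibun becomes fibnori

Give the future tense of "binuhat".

fekobeg and fopag both end in -g yet inflect differently (fekobgori, fopgak), so the final letter is not what conditions the rule; the last vowel is.
"binuhat" has last vowel 'a'. The one such stem in the data (fopag → fopgak) deletes the last vowel and adds -ak (as do tagezof, siglot), so the same rule applies.
So binuhat → binuhtak.

binuhtak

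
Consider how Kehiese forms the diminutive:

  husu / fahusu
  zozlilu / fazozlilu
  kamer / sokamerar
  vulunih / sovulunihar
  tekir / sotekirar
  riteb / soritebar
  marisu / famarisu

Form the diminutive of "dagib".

sodagibar

"dagib" ends in -b. The one such stem in the data (riteb → soritebar) adds so- … -ar around the stem, so the same rule applies.
So dagib → sodagibar.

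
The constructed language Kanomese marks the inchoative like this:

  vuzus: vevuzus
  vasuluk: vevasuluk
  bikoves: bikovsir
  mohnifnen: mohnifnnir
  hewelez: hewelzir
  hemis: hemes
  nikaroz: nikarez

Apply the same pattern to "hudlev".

"hudlev" has last vowel 'e'. The stems whose last vowel is 'e' (bikoves → bikovsir, mohnifnen → mohnifnnir, hewelez → hewelzir) delete the last vowel and add -ir.
The other patterns: stems whose last vowel is 'u' add the prefix ve-; stems whose last vowel is 'i' or 'o' change the last vowel to 'e'.
So hudlev → hudlvir.

hudlvir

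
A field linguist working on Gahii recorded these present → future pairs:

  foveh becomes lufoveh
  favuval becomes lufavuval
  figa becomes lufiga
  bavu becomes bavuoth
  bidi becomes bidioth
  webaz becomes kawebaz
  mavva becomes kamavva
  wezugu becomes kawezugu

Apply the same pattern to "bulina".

bulinaoth

figa and mavva both end in -a yet inflect differently (lufiga, kamavva), so the final letter is not what conditions the rule; the first letter is.
"bulina" begins with b-. The stems beginning with b- (bavu → bavuoth, bidi → bidioth) add -oth.
So bulina → bulinaoth.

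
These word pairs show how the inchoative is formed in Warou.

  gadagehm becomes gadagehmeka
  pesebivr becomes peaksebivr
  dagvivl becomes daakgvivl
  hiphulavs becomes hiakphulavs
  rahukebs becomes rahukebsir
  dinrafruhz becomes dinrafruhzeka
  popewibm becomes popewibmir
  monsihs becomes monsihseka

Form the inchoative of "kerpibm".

kerpibmir

hiphulavs and monsihs both end in -s yet inflect differently (hiakphulavs, monsihseka), so the final letter is not what conditions the rule; the second-to-last letter is.
"kerpibm" has second-to-last letter 'b'. The stems whose second-to-last letter is 'b' (rahukebs → rahukebsir, popewibm → popewibmir) add -ir.
The other patterns: stems whose second-to-last letter is 'v' insert -ak- after the first vowel; stems whose second-to-last letter is 'h' add -eka.
So kerpibm → kerpibmir.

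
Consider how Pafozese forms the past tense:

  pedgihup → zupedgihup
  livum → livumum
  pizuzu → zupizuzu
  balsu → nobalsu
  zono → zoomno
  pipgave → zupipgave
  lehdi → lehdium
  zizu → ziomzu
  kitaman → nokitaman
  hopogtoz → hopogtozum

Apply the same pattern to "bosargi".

"bosargi" begins with b-. The one such stem in the data (balsu → nobalsu) adds the prefix no-, so the same rule applies.
So bosargi → nobosargi.

nobosargi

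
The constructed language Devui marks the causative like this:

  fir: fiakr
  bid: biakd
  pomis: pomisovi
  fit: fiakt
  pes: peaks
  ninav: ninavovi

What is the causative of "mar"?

"mar" has 1 vowel. The stems with 1 vowel (fit → fiakt, fir → fiakr, bid → biakd) insert -ak- after the first vowel.
The other pattern: stems with 2 vowels add -ovi.
So mar → maakr.

maakr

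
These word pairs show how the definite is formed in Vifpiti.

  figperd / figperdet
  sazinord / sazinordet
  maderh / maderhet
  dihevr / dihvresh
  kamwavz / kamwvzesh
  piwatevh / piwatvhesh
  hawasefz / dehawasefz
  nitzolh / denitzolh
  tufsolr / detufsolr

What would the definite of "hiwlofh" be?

dehiwlofh

"hiwlofh" has second-to-last letter 'f'. The one such stem in the data (hawasefz → dehawasefz) adds the prefix de-, so the same rule applies.
So hiwlofh → dehiwlofh.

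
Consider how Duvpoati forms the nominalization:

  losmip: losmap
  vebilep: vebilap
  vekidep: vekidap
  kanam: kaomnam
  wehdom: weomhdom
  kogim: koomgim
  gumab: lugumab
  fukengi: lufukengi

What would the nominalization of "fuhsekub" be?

losmip and kogim both have last vowel 'i' yet inflect differently (losmap, koomgim), so the last vowel is not what conditions the rule; the final letter is.
"fuhsekub" ends in -b. The one such stem in the data (gumab → lugumab) adds the prefix lu-, so the same rule applies.
The other patterns: stems ending in -p change the last vowel to 'a'; stems ending in -m insert -om- after the first vowel.
So fuhsekub → lufuhsekub.

lufuhsekub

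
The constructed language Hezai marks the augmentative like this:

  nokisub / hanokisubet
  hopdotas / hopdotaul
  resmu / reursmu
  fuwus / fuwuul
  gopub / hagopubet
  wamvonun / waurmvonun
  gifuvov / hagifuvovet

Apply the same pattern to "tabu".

nokisub and fuwus both have last vowel 'u' yet inflect differently (hanokisubet, fuwuul), so the last vowel is not what conditions the rule; the final letter is.
"tabu" ends in -u. The one such stem in the data (resmu → reursmu) inserts -ur- after the first vowel (as does wamvonun), so the same rule applies.
The other patterns: stems ending in -b or -v add ha- … -et around the stem; stems ending in -s drop the final letter and add -ul.
So tabu → taurbu.

taurbu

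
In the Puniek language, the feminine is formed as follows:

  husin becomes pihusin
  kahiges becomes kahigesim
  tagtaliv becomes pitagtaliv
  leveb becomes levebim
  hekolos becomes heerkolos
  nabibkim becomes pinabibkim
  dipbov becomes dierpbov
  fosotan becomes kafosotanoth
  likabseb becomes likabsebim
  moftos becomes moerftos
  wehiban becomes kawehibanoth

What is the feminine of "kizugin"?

tagtaliv and dipbov both end in -v yet inflect differently (pitagtaliv, dierpbov), so the final letter is not what conditions the rule; the last vowel is.
"kizugin" has last vowel 'i'. The stems whose last vowel is 'i' (nabibkim → pinabibkim, tagtaliv → pitagtaliv, husin → pihusin) add the prefix pi-.
The other patterns: stems whose last vowel is 'o' insert -er- after the first vowel; stems whose last vowel is 'e' add -im; stems whose last vowel is 'a' add ka- … -oth around the stem.
So kizugin → pikizugin.

pikizugin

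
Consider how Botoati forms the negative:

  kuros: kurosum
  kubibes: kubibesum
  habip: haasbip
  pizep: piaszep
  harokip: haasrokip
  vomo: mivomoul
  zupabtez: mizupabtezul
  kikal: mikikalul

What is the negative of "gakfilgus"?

kubibes and pizep both have last vowel 'e' yet inflect differently (kubibesum, piaszep), so the last vowel is not what conditions the rule; the final letter is.
"gakfilgus" ends in -s. The stems ending in -s (kuros → kurosum, kubibes → kubibesum) add -um.
So gakfilgus → gakfilgusum.

gakfilgusum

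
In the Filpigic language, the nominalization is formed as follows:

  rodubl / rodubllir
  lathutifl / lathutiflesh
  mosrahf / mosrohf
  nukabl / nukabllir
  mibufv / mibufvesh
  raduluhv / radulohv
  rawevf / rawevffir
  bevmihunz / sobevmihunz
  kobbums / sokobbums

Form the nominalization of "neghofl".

neghoflesh

rodubl and lathutifl both end in -l yet inflect differently (rodubllir, lathutiflesh), so the final letter is not what conditions the rule; the second-to-last letter is.
"neghofl" has second-to-last letter 'f'. The stems whose second-to-last letter is 'f' (mibufv → mibufvesh, lathutifl → lathutiflesh) add -esh.
The other patterns: stems whose second-to-last letter is 'b' or 'v' double the final consonant and add -ir; stems whose second-to-last letter is 'h' change the last vowel to 'o'; stems whose second-to-last letter is 'm' or 'n' add the prefix so-.
So neghofl → neghoflesh.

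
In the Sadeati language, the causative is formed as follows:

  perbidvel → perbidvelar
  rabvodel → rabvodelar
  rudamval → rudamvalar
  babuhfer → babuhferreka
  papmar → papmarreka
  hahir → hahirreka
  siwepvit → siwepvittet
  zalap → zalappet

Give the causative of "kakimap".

kakimappet

perbidvel and babuhfer both have last vowel 'e' yet inflect differently (perbidvelar, babuhferreka), so the last vowel is not what conditions the rule; the final letter is.
"kakimap" ends in -p. The one such stem in the data (zalap → zalappet) doubles the final consonant and adds -et (as does siwepvit), so the same rule applies.
So kakimap → kakimappet.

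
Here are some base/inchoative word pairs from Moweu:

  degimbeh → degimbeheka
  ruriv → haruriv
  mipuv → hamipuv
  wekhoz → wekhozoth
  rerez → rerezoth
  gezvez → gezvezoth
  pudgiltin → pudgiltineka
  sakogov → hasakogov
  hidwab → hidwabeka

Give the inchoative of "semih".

semiheka

sakogov and wekhoz both have last vowel 'o' yet inflect differently (hasakogov, wekhozoth), so the last vowel is not what conditions the rule; the final letter is.
"semih" ends in -h. The one such stem in the data (degimbeh → degimbeheka) adds -eka, so the same rule applies.
The other patterns: stems ending in -v add the prefix ha-; stems ending in -z add -oth.
So semih → semiheka.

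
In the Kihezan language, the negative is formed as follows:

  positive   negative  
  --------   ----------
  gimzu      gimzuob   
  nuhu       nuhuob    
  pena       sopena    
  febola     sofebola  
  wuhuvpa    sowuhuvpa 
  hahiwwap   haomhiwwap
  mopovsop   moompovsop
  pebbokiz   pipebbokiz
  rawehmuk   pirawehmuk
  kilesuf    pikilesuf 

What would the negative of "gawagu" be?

gawaguob

"gawagu" ends in -u. The stems ending in -u (gimzu → gimzuob, nuhu → nuhuob) add -ob.
The other patterns: stems ending in -a add the prefix so-; stems ending in -p insert -om- after the first vowel; stems ending in -f, -k or -z add the prefix pi-.
So gawagu → gawaguob.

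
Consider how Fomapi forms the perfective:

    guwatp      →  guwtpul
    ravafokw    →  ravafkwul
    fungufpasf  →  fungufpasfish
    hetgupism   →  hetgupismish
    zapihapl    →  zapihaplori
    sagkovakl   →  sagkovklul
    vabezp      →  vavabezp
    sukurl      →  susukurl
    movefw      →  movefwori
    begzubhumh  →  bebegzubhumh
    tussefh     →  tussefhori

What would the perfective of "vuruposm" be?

ravafokw and movefw both end in -w yet inflect differently (ravafkwul, movefwori), so the final letter is not what conditions the rule; the second-to-last letter is.
"vuruposm" has second-to-last letter 's'. The stems whose second-to-last letter is 's' (hetgupism → hetgupismish, fungufpasf → fungufpasfish) add -ish.
The other patterns: stems whose second-to-last letter is 'k' or 't' delete the last vowel and add -ul; stems whose second-to-last letter is 'f' or 'p' add -ori; stems whose second-to-last letter is 'm', 'r' or 'z' repeat the first consonant+vowel as a prefix.
So vuruposm → vuruposmish.

vuruposmish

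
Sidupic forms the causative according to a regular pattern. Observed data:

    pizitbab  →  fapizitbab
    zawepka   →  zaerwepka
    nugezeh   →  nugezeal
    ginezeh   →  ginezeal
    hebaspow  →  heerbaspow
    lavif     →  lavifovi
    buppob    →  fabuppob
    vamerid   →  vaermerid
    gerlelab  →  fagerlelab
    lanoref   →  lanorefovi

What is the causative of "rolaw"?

ginezeh and lanoref both have last vowel 'e' yet inflect differently (ginezeal, lanorefovi), so the last vowel is not what conditions the rule; the final letter is.
"rolaw" ends in -w. The one such stem in the data (hebaspow → heerbaspow) inserts -er- after the first vowel (as do zawepka, vamerid), so the same rule applies.
The other patterns: stems ending in -b add the prefix fa-; stems ending in -h drop the final letter and add -al; stems ending in -f add -ovi.
So rolaw → roerlaw.

roerlaw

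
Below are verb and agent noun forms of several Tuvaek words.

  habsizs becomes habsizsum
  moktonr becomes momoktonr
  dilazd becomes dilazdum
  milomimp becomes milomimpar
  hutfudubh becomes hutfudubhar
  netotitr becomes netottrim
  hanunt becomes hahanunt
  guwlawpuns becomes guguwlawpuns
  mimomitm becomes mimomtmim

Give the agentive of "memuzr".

memuzrum

habsizs and guwlawpuns both end in -s yet inflect differently (habsizsum, guguwlawpuns), so the final letter is not what conditions the rule; the second-to-last letter is.
"memuzr" has second-to-last letter 'z'. The stems whose second-to-last letter is 'z' (habsizs → habsizsum, dilazd → dilazdum) add -um.
The other patterns: stems whose second-to-last letter is 'n' repeat the first consonant+vowel as a prefix; stems whose second-to-last letter is 't' delete the last vowel and add -im; stems whose second-to-last letter is 'b' or 'm' add -ar.
So memuzr → memuzrum.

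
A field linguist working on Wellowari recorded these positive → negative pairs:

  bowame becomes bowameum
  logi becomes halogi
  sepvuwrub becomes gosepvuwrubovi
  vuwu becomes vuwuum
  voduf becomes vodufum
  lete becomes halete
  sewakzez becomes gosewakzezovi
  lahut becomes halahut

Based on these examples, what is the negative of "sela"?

"sela" begins with s-. The stems beginning with s- (sewakzez → gosewakzezovi, sepvuwrub → gosepvuwrubovi) add go- … -ovi around the stem.
The other patterns: stems beginning with l- add the prefix ha-; stems beginning with b- or v- add -um.
So sela → goselaovi.

goselaovi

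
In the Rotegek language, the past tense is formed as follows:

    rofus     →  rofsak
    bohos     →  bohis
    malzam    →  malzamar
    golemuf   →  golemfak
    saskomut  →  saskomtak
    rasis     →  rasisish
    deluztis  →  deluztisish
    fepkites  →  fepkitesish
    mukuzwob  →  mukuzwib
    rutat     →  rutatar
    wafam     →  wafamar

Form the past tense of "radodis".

radodisish

"radodis" has last vowel 'i'. The stems whose last vowel is 'i' (deluztis → deluztisish, rasis → rasisish) add -ish.
The other patterns: stems whose last vowel is 'u' delete the last vowel and add -ak; stems whose last vowel is 'o' change the last vowel to 'i'; stems whose last vowel is 'a' add -ar.
So radodis → radodisish.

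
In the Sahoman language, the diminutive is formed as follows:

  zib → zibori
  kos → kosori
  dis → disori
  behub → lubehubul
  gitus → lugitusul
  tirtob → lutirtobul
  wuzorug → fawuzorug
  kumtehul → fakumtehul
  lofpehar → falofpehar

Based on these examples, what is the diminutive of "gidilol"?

zib and behub both end in -b yet inflect differently (zibori, lubehubul), so the final letter is not what conditions the rule; the number of vowels is.
"gidilol" has 3 vowels. The stems with 3 vowels (wuzorug → fawuzorug, kumtehul → fakumtehul, lofpehar → falofpehar) add the prefix fa-.
The other patterns: stems with 1 vowel add -ori; stems with 2 vowels add lu- … -ul around the stem.
So gidilol → fagidilol.

fagidilol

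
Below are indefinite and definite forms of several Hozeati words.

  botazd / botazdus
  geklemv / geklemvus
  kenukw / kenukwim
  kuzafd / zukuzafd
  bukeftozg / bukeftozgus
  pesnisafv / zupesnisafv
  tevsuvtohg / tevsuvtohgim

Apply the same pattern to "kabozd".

kabozdus

kuzafd and botazd both end in -d yet inflect differently (zukuzafd, botazdus), so the final letter is not what conditions the rule; the second-to-last letter is.
"kabozd" has second-to-last letter 'z'. The stems whose second-to-last letter is 'z' (botazd → botazdus, bukeftozg → bukeftozgus) add -us.
So kabozd → kabozdus.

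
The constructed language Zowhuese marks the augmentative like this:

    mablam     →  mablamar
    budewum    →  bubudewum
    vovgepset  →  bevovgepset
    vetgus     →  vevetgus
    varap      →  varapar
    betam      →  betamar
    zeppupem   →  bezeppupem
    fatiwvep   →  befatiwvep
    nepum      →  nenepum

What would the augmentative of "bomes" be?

nepum and mablam both end in -m yet inflect differently (nenepum, mablamar), so the final letter is not what conditions the rule; the last vowel is.
"bomes" has last vowel 'e'. The stems whose last vowel is 'e' (zeppupem → bezeppupem, fatiwvep → befatiwvep, vovgepset → bevovgepset) add the prefix be-.
So bomes → bebomes.

bebomes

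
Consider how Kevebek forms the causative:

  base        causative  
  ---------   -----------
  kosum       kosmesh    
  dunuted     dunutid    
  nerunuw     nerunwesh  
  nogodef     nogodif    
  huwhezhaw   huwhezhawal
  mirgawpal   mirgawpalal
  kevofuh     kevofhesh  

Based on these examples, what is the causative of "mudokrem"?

mudokrim

huwhezhaw and nerunuw both end in -w yet inflect differently (huwhezhawal, nerunwesh), so the final letter is not what conditions the rule; the last vowel is.
"mudokrem" has last vowel 'e'. The stems whose last vowel is 'e' (dunuted → dunutid, nogodef → nogodif) change the last vowel to 'i'.
The other patterns: stems whose last vowel is 'a' add -al; stems whose last vowel is 'u' delete the last vowel and add -esh.
So mudokrem → mudokrim.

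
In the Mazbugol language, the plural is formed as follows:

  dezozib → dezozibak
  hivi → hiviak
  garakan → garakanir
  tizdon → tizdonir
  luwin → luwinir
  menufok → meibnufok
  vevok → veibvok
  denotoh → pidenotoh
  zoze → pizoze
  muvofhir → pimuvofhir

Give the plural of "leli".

dezozib and luwin both have last vowel 'i' yet inflect differently (dezozibak, luwinir), so the last vowel is not what conditions the rule; the final letter is.
"leli" ends in -i. The one such stem in the data (hivi → hiviak) adds -ak, so the same rule applies.
The other patterns: stems ending in -n add -ir; stems ending in -k insert -ib- after the first vowel; stems ending in -e, -h or -r add the prefix pi-.
So leli → leliak.

leliak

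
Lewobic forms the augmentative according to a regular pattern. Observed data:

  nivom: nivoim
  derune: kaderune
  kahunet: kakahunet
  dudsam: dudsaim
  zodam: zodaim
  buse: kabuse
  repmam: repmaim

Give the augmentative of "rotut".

karotut

"rotut" ends in -t. The one such stem in the data (kahunet → kakahunet) adds the prefix ka-, so the same rule applies.
The other pattern: stems ending in -m drop the final letter and add -im.
So rotut → karotut.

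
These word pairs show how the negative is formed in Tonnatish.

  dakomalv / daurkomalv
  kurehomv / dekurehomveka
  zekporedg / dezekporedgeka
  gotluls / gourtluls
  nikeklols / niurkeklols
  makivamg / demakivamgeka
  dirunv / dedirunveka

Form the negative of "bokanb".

dakomalv and kurehomv both end in -v yet inflect differently (daurkomalv, dekurehomveka), so the final letter is not what conditions the rule; the second-to-last letter is.
"bokanb" has second-to-last letter 'n'. The one such stem in the data (dirunv → dedirunveka) adds de- … -eka around the stem, so the same rule applies.
So bokanb → debokanbeka.

debokanbeka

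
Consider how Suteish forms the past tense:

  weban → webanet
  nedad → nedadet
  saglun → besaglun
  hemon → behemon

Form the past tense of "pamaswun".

"pamaswun" has last vowel 'u'. The one such stem in the data (saglun → besaglun) adds the prefix be-, so the same rule applies.
So pamaswun → bepamaswun.

bepamaswun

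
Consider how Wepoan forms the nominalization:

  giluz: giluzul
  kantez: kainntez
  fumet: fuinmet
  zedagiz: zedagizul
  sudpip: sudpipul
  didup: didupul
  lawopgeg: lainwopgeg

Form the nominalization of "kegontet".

kantez and giluz both end in -z yet inflect differently (kainntez, giluzul), so the final letter is not what conditions the rule; the last vowel is.
"kegontet" has last vowel 'e'. The stems whose last vowel is 'e' (lawopgeg → lainwopgeg, fumet → fuinmet, kantez → kainntez) insert -in- after the first vowel.
The other pattern: stems whose last vowel is 'i' or 'u' add -ul.
So kegontet → keingontet.

keingontet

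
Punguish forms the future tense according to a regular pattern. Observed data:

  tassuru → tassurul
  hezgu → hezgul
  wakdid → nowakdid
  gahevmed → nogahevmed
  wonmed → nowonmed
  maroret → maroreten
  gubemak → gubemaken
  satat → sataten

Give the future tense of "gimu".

gahevmed and maroret both have last vowel 'e' yet inflect differently (nogahevmed, maroreten), so the last vowel is not what conditions the rule; the final letter is.
"gimu" ends in -u. The stems ending in -u (tassuru → tassurul, hezgu → hezgul) drop the final letter and add -ul.
So gimu → gimul.

gimul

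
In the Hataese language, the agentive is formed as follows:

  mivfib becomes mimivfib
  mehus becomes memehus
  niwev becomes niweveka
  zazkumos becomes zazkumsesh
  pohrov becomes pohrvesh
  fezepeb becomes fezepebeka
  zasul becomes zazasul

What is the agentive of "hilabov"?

pohrov and niwev both end in -v yet inflect differently (pohrvesh, niweveka), so the final letter is not what conditions the rule; the last vowel is.
"hilabov" has last vowel 'o'. The stems whose last vowel is 'o' (zazkumos → zazkumsesh, pohrov → pohrvesh) delete the last vowel and add -esh.
So hilabov → hilabvesh.

hilabvesh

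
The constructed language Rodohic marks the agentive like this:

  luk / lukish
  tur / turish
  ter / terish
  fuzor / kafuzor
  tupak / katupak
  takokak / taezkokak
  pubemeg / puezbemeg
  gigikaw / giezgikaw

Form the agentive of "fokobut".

"fokobut" has 3 vowels. The stems with 3 vowels (takokak → taezkokak, pubemeg → puezbemeg, gigikaw → giezgikaw) insert -ez- after the first vowel.
So fokobut → foezkobut.

foezkobut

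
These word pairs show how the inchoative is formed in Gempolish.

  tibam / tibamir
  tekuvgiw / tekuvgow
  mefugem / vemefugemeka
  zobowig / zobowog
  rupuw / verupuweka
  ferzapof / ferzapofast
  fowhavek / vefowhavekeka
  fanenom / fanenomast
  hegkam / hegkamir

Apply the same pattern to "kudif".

fanenom and mefugem both end in -m yet inflect differently (fanenomast, vemefugemeka), so the final letter is not what conditions the rule; the last vowel is.
"kudif" has last vowel 'i'. The stems whose last vowel is 'i' (tekuvgiw → tekuvgow, zobowig → zobowog) change the last vowel to 'o'.
The other patterns: stems whose last vowel is 'o' add -ast; stems whose last vowel is 'e' or 'u' add ve- … -eka around the stem; stems whose last vowel is 'a' add -ir.
So kudif → kudof.

kudof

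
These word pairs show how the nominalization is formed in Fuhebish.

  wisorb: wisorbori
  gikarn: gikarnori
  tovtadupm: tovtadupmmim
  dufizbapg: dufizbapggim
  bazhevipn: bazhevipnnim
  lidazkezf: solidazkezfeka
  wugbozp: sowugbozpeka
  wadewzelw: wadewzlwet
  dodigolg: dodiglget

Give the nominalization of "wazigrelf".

gikarn and bazhevipn both end in -n yet inflect differently (gikarnori, bazhevipnnim), so the final letter is not what conditions the rule; the second-to-last letter is.
"wazigrelf" has second-to-last letter 'l'. The stems whose second-to-last letter is 'l' (wadewzelw → wadewzlwet, dodigolg → dodiglget) delete the last vowel and add -et.
So wazigrelf → wazigrlfet.

wazigrlfet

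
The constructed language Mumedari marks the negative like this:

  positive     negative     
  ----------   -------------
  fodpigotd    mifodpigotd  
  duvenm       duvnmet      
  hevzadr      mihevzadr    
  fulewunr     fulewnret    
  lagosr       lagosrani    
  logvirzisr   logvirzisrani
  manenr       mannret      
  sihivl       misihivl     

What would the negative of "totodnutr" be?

lagosr and fulewunr both end in -r yet inflect differently (lagosrani, fulewnret), so the final letter is not what conditions the rule; the second-to-last letter is.
"totodnutr" has second-to-last letter 't'. The one such stem in the data (fodpigotd → mifodpigotd) adds the prefix mi-, so the same rule applies.
So totodnutr → mitotodnutr.

mitotodnutr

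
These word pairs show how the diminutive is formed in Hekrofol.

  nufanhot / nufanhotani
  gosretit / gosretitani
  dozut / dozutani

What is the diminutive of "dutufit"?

Every pair shown (nufanhot → nufanhotani, gosretit → gosretitani, dozut → dozutani) follows the same rule: add -ani.
So dutufit → dutufitani.

dutufitani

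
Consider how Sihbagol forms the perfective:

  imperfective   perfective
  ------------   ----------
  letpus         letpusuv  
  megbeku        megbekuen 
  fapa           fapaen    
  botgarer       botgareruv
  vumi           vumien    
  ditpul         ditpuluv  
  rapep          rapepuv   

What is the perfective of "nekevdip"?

nekevdipuv

megbeku and ditpul both have last vowel 'u' yet inflect differently (megbekuen, ditpuluv), so the last vowel is not what conditions the rule; whether the stem ends in a vowel or a consonant is.
"nekevdip" ends in a consonant. The stems ending in a consonant (ditpul → ditpuluv, rapep → rapepuv, botgarer → botgareruv) add -uv.
So nekevdip → nekevdipuv.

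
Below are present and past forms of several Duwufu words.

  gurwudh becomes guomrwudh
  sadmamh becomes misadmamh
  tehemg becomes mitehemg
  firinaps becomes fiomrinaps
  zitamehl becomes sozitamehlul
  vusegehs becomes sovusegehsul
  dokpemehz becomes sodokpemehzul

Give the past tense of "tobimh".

mitobimh

sadmamh and gurwudh both end in -h yet inflect differently (misadmamh, guomrwudh), so the final letter is not what conditions the rule; the second-to-last letter is.
"tobimh" has second-to-last letter 'm'. The stems whose second-to-last letter is 'm' (sadmamh → misadmamh, tehemg → mitehemg) add the prefix mi-.
The other patterns: stems whose second-to-last letter is 'h' add so- … -ul around the stem; stems whose second-to-last letter is 'd' or 'p' insert -om- after the first vowel.
So tobimh → mitobimh.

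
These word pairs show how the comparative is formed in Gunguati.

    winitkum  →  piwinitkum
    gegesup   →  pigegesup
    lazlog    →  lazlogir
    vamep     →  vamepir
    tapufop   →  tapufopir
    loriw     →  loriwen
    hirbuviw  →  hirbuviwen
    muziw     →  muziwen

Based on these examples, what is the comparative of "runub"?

gegesup and vamep both end in -p yet inflect differently (pigegesup, vamepir), so the final letter is not what conditions the rule; the last vowel is.
"runub" has last vowel 'u'. The stems whose last vowel is 'u' (winitkum → piwinitkum, gegesup → pigegesup) add the prefix pi-.
So runub → pirunub.

pirunub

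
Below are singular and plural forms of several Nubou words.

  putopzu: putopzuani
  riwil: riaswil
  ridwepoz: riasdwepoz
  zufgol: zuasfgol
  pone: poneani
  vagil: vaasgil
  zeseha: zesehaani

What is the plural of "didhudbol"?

zeseha and zufgol both begin with z- yet inflect differently (zesehaani, zuasfgol), so the first letter is not what conditions the rule; whether the stem ends in a vowel or a consonant is.
"didhudbol" ends in a consonant. The stems ending in a consonant (riwil → riaswil, zufgol → zuasfgol, ridwepoz → riasdwepoz) insert -as- after the first vowel.
The other pattern: stems ending in a vowel add -ani.
So didhudbol → diasdhudbol.

diasdhudbol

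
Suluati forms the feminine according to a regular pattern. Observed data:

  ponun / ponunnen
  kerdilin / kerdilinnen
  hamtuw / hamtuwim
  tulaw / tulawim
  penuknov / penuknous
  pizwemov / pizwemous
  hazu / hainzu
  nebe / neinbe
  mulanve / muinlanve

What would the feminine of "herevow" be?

"herevow" ends in -w. The stems ending in -w (hamtuw → hamtuwim, tulaw → tulawim) add -im.
So herevow → herevowim.

herevowim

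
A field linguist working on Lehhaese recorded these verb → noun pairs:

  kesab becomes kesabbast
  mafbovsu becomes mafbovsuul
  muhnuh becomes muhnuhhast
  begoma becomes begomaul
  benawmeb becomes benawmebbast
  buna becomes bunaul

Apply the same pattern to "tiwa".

buna and kesab both have last vowel 'a' yet inflect differently (bunaul, kesabbast), so the last vowel is not what conditions the rule; whether the stem ends in a vowel or a consonant is.
"tiwa" ends in a vowel. The stems ending in a vowel (buna → bunaul, begoma → begomaul, mafbovsu → mafbovsuul) add -ul.
So tiwa → tiwaul.

tiwaul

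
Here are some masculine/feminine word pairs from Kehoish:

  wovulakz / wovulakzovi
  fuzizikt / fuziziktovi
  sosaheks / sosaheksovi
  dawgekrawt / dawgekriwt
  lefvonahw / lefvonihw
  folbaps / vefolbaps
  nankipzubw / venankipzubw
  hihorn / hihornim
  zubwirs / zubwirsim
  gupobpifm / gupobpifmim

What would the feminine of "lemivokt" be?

fuzizikt and dawgekrawt both end in -t yet inflect differently (fuziziktovi, dawgekriwt), so the final letter is not what conditions the rule; the second-to-last letter is.
"lemivokt" has second-to-last letter 'k'. The stems whose second-to-last letter is 'k' (wovulakz → wovulakzovi, fuzizikt → fuziziktovi, sosaheks → sosaheksovi) add -ovi.
The other patterns: stems whose second-to-last letter is 'h' or 'w' change the last vowel to 'i'; stems whose second-to-last letter is 'b' or 'p' add the prefix ve-; stems whose second-to-last letter is 'f' or 'r' add -im.
So lemivokt → lemivoktovi.

lemivoktovi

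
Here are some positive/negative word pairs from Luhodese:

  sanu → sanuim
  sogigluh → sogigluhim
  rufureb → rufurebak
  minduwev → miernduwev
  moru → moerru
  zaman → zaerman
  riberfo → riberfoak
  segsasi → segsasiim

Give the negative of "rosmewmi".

rosmewmiak

sanu and moru both end in -u yet inflect differently (sanuim, moerru), so the final letter is not what conditions the rule; the first letter is.
"rosmewmi" begins with r-. The stems beginning with r- (rufureb → rufurebak, riberfo → riberfoak) add -ak.
The other patterns: stems beginning with s- add -im; stems beginning with m- or z- insert -er- after the first vowel.
So rosmewmi → rosmewmiak.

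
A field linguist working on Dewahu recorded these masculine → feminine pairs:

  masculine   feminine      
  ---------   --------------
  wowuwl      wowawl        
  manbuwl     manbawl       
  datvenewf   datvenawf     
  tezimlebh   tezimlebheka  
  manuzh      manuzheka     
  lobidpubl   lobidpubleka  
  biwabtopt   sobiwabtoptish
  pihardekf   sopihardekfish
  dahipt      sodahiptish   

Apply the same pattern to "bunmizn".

wowuwl and lobidpubl both end in -l yet inflect differently (wowawl, lobidpubleka), so the final letter is not what conditions the rule; the second-to-last letter is.
"bunmizn" has second-to-last letter 'z'. The one such stem in the data (manuzh → manuzheka) adds -eka, so the same rule applies.
The other patterns: stems whose second-to-last letter is 'w' change the last vowel to 'a'; stems whose second-to-last letter is 'k' or 'p' add so- … -ish around the stem.
So bunmizn → bunmizneka.

bunmizneka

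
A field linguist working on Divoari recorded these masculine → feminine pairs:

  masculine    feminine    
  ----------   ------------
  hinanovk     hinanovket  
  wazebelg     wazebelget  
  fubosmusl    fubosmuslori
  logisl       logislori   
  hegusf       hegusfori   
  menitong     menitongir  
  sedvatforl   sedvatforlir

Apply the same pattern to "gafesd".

gafesdori

"gafesd" has second-to-last letter 's'. The stems whose second-to-last letter is 's' (fubosmusl → fubosmuslori, logisl → logislori, hegusf → hegusfori) add -ori.
The other patterns: stems whose second-to-last letter is 'l' or 'v' add -et; stems whose second-to-last letter is 'n' or 'r' add -ir.
So gafesd → gafesdori.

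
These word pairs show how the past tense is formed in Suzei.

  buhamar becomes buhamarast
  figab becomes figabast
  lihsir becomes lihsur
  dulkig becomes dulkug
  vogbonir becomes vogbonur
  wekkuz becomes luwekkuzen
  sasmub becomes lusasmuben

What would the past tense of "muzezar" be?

muzezarast

buhamar and lihsir both end in -r yet inflect differently (buhamarast, lihsur), so the final letter is not what conditions the rule; the last vowel is.
"muzezar" has last vowel 'a'. The stems whose last vowel is 'a' (buhamar → buhamarast, figab → figabast) add -ast.
So muzezar → muzezarast.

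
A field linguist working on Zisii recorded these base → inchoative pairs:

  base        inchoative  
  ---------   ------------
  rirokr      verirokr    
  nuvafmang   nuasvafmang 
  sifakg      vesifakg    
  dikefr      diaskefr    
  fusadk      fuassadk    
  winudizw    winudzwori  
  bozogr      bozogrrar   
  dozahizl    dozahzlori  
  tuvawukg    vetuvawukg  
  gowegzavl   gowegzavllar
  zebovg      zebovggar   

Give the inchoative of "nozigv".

nozigvvar

dozahizl and gowegzavl both end in -l yet inflect differently (dozahzlori, gowegzavllar), so the final letter is not what conditions the rule; the second-to-last letter is.
"nozigv" has second-to-last letter 'g'. The one such stem in the data (bozogr → bozogrrar) doubles the final consonant and adds -ar (as do zebovg, gowegzavl), so the same rule applies.
The other patterns: stems whose second-to-last letter is 'z' delete the last vowel and add -ori; stems whose second-to-last letter is 'k' add the prefix ve-; stems whose second-to-last letter is 'd', 'f' or 'n' insert -as- after the first vowel.
So nozigv → nozigvvar.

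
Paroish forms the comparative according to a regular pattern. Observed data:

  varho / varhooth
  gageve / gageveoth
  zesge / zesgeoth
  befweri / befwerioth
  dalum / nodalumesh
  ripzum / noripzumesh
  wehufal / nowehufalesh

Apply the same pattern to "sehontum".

nosehontumesh

"sehontum" ends in a consonant. The stems ending in a consonant (dalum → nodalumesh, ripzum → noripzumesh, wehufal → nowehufalesh) add no- … -esh around the stem.
The other pattern: stems ending in a vowel add -oth.
So sehontum → nosehontumesh.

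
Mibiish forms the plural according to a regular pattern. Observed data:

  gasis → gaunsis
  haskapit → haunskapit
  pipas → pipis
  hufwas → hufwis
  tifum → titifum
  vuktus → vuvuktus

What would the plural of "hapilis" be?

haunpilis

"hapilis" has last vowel 'i'. The stems whose last vowel is 'i' (gasis → gaunsis, haskapit → haunskapit) insert -un- after the first vowel.
The other patterns: stems whose last vowel is 'u' repeat the first consonant+vowel as a prefix; stems whose last vowel is 'a' change the last vowel to 'i'.
So hapilis → haunpilis.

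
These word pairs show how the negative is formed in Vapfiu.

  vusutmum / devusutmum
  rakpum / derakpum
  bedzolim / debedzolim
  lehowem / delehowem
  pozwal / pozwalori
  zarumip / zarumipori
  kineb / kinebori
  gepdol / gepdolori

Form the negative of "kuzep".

bedzolim and zarumip both have last vowel 'i' yet inflect differently (debedzolim, zarumipori), so the last vowel is not what conditions the rule; the final letter is.
"kuzep" ends in -p. The one such stem in the data (zarumip → zarumipori) adds -ori, so the same rule applies.
So kuzep → kuzepori.

kuzepori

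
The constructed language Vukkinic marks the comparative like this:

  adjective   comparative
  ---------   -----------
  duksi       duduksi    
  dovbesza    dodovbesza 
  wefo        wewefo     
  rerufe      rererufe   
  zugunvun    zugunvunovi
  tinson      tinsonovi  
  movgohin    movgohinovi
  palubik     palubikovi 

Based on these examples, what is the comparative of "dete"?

dedete

"dete" ends in a vowel. The stems ending in a vowel (duksi → duduksi, dovbesza → dodovbesza, wefo → wewefo) repeat the first consonant+vowel as a prefix.
So dete → dedete.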